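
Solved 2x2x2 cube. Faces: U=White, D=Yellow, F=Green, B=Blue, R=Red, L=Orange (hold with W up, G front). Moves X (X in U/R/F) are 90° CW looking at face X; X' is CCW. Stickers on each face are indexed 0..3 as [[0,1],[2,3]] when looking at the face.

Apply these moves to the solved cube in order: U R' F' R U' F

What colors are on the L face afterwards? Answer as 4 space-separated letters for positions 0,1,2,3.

After move 1 (U): U=WWWW F=RRGG R=BBRR B=OOBB L=GGOO
After move 2 (R'): R=BRBR U=WBWO F=RWGW D=YRYG B=YOYB
After move 3 (F'): F=WWRG U=WBBB R=RRYR D=GOYG L=GOOW
After move 4 (R): R=YRRR U=WWBG F=WORG D=GYYY B=BOBB
After move 5 (U'): U=WGWB F=GORG R=WORR B=YRBB L=BOOW
After move 6 (F): F=RGGO U=WGWO R=WOBR D=RWYY L=BGOY
Query: L face = BGOY

Answer: B G O Y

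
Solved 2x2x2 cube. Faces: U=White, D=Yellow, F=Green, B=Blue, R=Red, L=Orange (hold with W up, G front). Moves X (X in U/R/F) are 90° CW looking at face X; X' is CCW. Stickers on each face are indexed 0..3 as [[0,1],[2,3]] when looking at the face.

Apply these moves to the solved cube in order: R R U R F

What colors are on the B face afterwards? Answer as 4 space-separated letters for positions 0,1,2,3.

Answer: Y O W B

Derivation:
After move 1 (R): R=RRRR U=WGWG F=GYGY D=YBYB B=WBWB
After move 2 (R): R=RRRR U=WYWY F=GBGB D=YWYW B=GBGB
After move 3 (U): U=WWYY F=RRGB R=GBRR B=OOGB L=GBOO
After move 4 (R): R=RGRB U=WRYB F=RWGW D=YGYO B=YOWB
After move 5 (F): F=GRWW U=WROB R=YGBB D=RRYO L=GYOG
Query: B face = YOWB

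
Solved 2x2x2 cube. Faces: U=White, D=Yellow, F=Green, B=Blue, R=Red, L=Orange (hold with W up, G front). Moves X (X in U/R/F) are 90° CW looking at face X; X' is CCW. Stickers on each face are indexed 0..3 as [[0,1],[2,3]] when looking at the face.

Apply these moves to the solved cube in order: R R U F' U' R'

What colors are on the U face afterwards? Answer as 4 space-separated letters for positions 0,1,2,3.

Answer: W G W W

Derivation:
After move 1 (R): R=RRRR U=WGWG F=GYGY D=YBYB B=WBWB
After move 2 (R): R=RRRR U=WYWY F=GBGB D=YWYW B=GBGB
After move 3 (U): U=WWYY F=RRGB R=GBRR B=OOGB L=GBOO
After move 4 (F'): F=RBRG U=WWGR R=WBYR D=BOYW L=GYOY
After move 5 (U'): U=WRWG F=GYRG R=RBYR B=WBGB L=OOOY
After move 6 (R'): R=BRRY U=WGWW F=GRRG D=BYYG B=WBOB
Query: U face = WGWW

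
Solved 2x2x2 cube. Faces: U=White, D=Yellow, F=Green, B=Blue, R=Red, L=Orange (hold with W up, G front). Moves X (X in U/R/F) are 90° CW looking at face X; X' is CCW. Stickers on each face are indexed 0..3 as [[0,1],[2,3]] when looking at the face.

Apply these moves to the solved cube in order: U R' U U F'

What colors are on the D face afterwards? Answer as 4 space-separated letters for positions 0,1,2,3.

After move 1 (U): U=WWWW F=RRGG R=BBRR B=OOBB L=GGOO
After move 2 (R'): R=BRBR U=WBWO F=RWGW D=YRYG B=YOYB
After move 3 (U): U=WWOB F=BRGW R=YOBR B=GGYB L=RWOO
After move 4 (U): U=OWBW F=YOGW R=GGBR B=RWYB L=BROO
After move 5 (F'): F=OWYG U=OWGB R=RGYR D=ROYG L=BWOB
Query: D face = ROYG

Answer: R O Y G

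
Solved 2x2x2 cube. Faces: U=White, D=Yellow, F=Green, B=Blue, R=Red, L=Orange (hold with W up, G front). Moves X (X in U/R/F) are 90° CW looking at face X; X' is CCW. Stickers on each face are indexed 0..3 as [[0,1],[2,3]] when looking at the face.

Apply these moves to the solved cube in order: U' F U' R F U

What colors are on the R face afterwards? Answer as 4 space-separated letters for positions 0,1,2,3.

After move 1 (U'): U=WWWW F=OOGG R=GGRR B=RRBB L=BBOO
After move 2 (F): F=GOGO U=WWOB R=WGWR D=RGYY L=BYOY
After move 3 (U'): U=WBWO F=BYGO R=GOWR B=WGBB L=RROY
After move 4 (R): R=WGRO U=WYWO F=BGGY D=RBYW B=OGBB
After move 5 (F): F=GBYG U=WYYR R=WGOO D=RWYW L=RROB
After move 6 (U): U=YWRY F=WGYG R=OGOO B=RRBB L=GBOB
Query: R face = OGOO

Answer: O G O O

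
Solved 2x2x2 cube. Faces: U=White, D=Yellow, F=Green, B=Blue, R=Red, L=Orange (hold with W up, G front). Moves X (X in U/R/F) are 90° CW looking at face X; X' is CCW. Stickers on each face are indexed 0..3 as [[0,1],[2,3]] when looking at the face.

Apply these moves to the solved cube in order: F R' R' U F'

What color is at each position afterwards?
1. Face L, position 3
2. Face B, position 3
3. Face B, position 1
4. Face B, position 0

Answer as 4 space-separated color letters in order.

Answer: Y B Y O

Derivation:
After move 1 (F): F=GGGG U=WWOO R=WRWR D=RRYY L=OYOY
After move 2 (R'): R=RRWW U=WBOB F=GWGO D=RGYG B=YBRB
After move 3 (R'): R=RWRW U=WROY F=GBGB D=RWYO B=GBGB
After move 4 (U): U=OWYR F=RWGB R=GBRW B=OYGB L=GBOY
After move 5 (F'): F=WBRG U=OWGR R=WBRW D=BYYO L=GROY
Query 1: L[3] = Y
Query 2: B[3] = B
Query 3: B[1] = Y
Query 4: B[0] = O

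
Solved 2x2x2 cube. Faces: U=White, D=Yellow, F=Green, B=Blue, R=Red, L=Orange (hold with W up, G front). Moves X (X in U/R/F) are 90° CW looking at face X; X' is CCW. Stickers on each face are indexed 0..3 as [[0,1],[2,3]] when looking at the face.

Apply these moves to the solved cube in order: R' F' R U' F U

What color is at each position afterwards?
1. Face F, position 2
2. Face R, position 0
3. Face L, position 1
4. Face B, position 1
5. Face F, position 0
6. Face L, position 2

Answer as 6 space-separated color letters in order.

After move 1 (R'): R=RRRR U=WBWB F=GWGW D=YGYG B=YBYB
After move 2 (F'): F=WWGG U=WBRR R=GRYR D=OOYG L=OBOW
After move 3 (R): R=YGRR U=WWRG F=WOGG D=OYYY B=RBBB
After move 4 (U'): U=WGWR F=OBGG R=WORR B=YGBB L=RBOW
After move 5 (F): F=GOGB U=WGWB R=WORR D=RWYY L=ROOY
After move 6 (U): U=WWBG F=WOGB R=YGRR B=ROBB L=GOOY
Query 1: F[2] = G
Query 2: R[0] = Y
Query 3: L[1] = O
Query 4: B[1] = O
Query 5: F[0] = W
Query 6: L[2] = O

Answer: G Y O O W O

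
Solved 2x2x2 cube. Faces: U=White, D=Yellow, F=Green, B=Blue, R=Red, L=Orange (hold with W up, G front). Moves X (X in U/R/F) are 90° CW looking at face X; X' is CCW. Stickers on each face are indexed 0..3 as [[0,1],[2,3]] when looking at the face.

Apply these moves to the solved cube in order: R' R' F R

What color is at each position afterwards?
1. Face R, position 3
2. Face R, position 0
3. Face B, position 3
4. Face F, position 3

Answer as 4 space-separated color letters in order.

After move 1 (R'): R=RRRR U=WBWB F=GWGW D=YGYG B=YBYB
After move 2 (R'): R=RRRR U=WYWY F=GBGB D=YWYW B=GBGB
After move 3 (F): F=GGBB U=WYOO R=WRYR D=RRYW L=OYOW
After move 4 (R): R=YWRR U=WGOB F=GRBW D=RGYG B=OBYB
Query 1: R[3] = R
Query 2: R[0] = Y
Query 3: B[3] = B
Query 4: F[3] = W

Answer: R Y B W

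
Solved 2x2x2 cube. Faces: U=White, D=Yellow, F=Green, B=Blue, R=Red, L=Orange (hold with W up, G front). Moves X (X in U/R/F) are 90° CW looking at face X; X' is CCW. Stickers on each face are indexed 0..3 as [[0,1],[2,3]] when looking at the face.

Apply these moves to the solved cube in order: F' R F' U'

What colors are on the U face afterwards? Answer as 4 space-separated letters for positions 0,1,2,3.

Answer: G R W Y

Derivation:
After move 1 (F'): F=GGGG U=WWRR R=YRYR D=OOYY L=OWOW
After move 2 (R): R=YYRR U=WGRG F=GOGY D=OBYB B=RBWB
After move 3 (F'): F=OYGG U=WGYR R=BYOR D=WWYB L=OGOR
After move 4 (U'): U=GRWY F=OGGG R=OYOR B=BYWB L=RBOR
Query: U face = GRWY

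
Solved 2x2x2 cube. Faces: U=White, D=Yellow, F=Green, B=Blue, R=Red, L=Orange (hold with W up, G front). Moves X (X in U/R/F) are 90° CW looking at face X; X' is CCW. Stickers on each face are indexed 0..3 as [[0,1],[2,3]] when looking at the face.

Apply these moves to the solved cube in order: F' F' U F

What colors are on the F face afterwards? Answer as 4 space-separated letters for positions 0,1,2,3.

Answer: G O G R

Derivation:
After move 1 (F'): F=GGGG U=WWRR R=YRYR D=OOYY L=OWOW
After move 2 (F'): F=GGGG U=WWYY R=OROR D=WWYY L=OROR
After move 3 (U): U=YWYW F=ORGG R=BBOR B=ORBB L=GGOR
After move 4 (F): F=GOGR U=YWRG R=YBWR D=OBYY L=GWOW
Query: F face = GOGR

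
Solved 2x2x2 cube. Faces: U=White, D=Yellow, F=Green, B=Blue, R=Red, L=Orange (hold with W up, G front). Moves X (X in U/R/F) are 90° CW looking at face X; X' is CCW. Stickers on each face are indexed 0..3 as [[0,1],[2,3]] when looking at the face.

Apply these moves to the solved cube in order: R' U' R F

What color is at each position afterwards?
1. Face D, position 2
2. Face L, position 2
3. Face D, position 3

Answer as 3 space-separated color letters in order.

Answer: Y O R

Derivation:
After move 1 (R'): R=RRRR U=WBWB F=GWGW D=YGYG B=YBYB
After move 2 (U'): U=BBWW F=OOGW R=GWRR B=RRYB L=YBOO
After move 3 (R): R=RGRW U=BOWW F=OGGG D=YYYR B=WRBB
After move 4 (F): F=GOGG U=BOOB R=WGWW D=RRYR L=YYOY
Query 1: D[2] = Y
Query 2: L[2] = O
Query 3: D[3] = R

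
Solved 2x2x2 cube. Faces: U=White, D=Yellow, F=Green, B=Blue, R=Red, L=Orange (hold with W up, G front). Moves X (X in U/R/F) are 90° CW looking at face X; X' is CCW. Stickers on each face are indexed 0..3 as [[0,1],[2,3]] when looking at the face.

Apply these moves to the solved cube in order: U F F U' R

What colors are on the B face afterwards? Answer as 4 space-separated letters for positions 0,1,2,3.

Answer: Y B Y B

Derivation:
After move 1 (U): U=WWWW F=RRGG R=BBRR B=OOBB L=GGOO
After move 2 (F): F=GRGR U=WWOG R=WBWR D=RBYY L=GYOY
After move 3 (F): F=GGRR U=WWYY R=OBGR D=WWYY L=GROB
After move 4 (U'): U=WYWY F=GRRR R=GGGR B=OBBB L=OOOB
After move 5 (R): R=GGRG U=WRWR F=GWRY D=WBYO B=YBYB
Query: B face = YBYB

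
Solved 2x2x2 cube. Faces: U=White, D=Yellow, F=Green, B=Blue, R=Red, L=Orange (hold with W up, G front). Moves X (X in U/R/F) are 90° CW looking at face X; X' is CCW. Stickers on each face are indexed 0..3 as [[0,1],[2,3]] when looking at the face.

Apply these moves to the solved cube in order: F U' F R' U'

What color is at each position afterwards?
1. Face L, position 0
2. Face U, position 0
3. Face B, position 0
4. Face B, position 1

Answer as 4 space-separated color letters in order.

Answer: Y B G R

Derivation:
After move 1 (F): F=GGGG U=WWOO R=WRWR D=RRYY L=OYOY
After move 2 (U'): U=WOWO F=OYGG R=GGWR B=WRBB L=BBOY
After move 3 (F): F=GOGY U=WOYB R=WGOR D=WGYY L=BROR
After move 4 (R'): R=GRWO U=WBYW F=GOGB D=WOYY B=YRGB
After move 5 (U'): U=BWWY F=BRGB R=GOWO B=GRGB L=YROR
Query 1: L[0] = Y
Query 2: U[0] = B
Query 3: B[0] = G
Query 4: B[1] = R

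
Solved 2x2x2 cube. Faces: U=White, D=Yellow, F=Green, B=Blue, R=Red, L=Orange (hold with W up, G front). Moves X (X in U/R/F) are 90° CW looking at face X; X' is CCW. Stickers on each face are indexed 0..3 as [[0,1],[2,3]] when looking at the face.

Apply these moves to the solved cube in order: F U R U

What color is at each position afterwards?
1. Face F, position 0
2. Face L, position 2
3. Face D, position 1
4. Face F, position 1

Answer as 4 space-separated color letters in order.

After move 1 (F): F=GGGG U=WWOO R=WRWR D=RRYY L=OYOY
After move 2 (U): U=OWOW F=WRGG R=BBWR B=OYBB L=GGOY
After move 3 (R): R=WBRB U=OROG F=WRGY D=RBYO B=WYWB
After move 4 (U): U=OOGR F=WBGY R=WYRB B=GGWB L=WROY
Query 1: F[0] = W
Query 2: L[2] = O
Query 3: D[1] = B
Query 4: F[1] = B

Answer: W O B B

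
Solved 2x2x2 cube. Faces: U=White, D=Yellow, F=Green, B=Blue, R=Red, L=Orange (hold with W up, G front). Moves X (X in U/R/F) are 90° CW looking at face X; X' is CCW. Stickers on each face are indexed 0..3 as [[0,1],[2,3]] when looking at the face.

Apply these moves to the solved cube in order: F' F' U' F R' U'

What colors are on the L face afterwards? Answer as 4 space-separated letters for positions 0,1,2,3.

Answer: Y R O W

Derivation:
After move 1 (F'): F=GGGG U=WWRR R=YRYR D=OOYY L=OWOW
After move 2 (F'): F=GGGG U=WWYY R=OROR D=WWYY L=OROR
After move 3 (U'): U=WYWY F=ORGG R=GGOR B=ORBB L=BBOR
After move 4 (F): F=GOGR U=WYRB R=WGYR D=OGYY L=BWOW
After move 5 (R'): R=GRWY U=WBRO F=GYGB D=OOYR B=YRGB
After move 6 (U'): U=BOWR F=BWGB R=GYWY B=GRGB L=YROW
Query: L face = YROW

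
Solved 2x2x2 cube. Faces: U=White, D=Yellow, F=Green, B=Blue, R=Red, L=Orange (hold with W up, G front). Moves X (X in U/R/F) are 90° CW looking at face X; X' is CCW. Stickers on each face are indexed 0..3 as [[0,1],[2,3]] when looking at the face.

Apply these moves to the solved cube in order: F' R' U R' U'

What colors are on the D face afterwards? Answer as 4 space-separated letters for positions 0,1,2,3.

After move 1 (F'): F=GGGG U=WWRR R=YRYR D=OOYY L=OWOW
After move 2 (R'): R=RRYY U=WBRB F=GWGR D=OGYG B=YBOB
After move 3 (U): U=RWBB F=RRGR R=YBYY B=OWOB L=GWOW
After move 4 (R'): R=BYYY U=ROBO F=RWGB D=ORYR B=GWGB
After move 5 (U'): U=OORB F=GWGB R=RWYY B=BYGB L=GWOW
Query: D face = ORYR

Answer: O R Y R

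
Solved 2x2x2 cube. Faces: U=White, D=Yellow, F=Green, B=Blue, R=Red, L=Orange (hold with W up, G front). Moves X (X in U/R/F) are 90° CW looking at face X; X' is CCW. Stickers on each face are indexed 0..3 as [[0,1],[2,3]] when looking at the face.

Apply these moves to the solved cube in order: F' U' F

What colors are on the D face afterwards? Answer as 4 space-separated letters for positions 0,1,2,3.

Answer: Y G Y Y

Derivation:
After move 1 (F'): F=GGGG U=WWRR R=YRYR D=OOYY L=OWOW
After move 2 (U'): U=WRWR F=OWGG R=GGYR B=YRBB L=BBOW
After move 3 (F): F=GOGW U=WRWB R=WGRR D=YGYY L=BOOO
Query: D face = YGYY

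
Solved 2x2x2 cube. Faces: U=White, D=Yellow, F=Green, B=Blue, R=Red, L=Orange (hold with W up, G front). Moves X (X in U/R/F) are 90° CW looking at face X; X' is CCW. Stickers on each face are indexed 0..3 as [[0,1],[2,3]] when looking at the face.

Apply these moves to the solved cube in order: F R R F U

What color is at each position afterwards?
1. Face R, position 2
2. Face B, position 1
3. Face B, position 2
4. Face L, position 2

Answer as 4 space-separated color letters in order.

After move 1 (F): F=GGGG U=WWOO R=WRWR D=RRYY L=OYOY
After move 2 (R): R=WWRR U=WGOG F=GRGY D=RBYB B=OBWB
After move 3 (R): R=RWRW U=WROY F=GBGB D=RWYO B=GBGB
After move 4 (F): F=GGBB U=WRYY R=OWYW D=RRYO L=OROW
After move 5 (U): U=YWYR F=OWBB R=GBYW B=ORGB L=GGOW
Query 1: R[2] = Y
Query 2: B[1] = R
Query 3: B[2] = G
Query 4: L[2] = O

Answer: Y R G O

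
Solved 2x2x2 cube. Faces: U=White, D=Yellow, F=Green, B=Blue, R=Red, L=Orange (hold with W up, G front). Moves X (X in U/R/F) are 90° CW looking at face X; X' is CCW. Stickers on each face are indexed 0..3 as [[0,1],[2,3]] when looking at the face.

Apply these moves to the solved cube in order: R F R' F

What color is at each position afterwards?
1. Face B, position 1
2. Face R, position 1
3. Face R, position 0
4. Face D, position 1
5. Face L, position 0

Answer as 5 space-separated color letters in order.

Answer: B R O R O

Derivation:
After move 1 (R): R=RRRR U=WGWG F=GYGY D=YBYB B=WBWB
After move 2 (F): F=GGYY U=WGOO R=WRGR D=RRYB L=OYOB
After move 3 (R'): R=RRWG U=WWOW F=GGYO D=RGYY B=BBRB
After move 4 (F): F=YGOG U=WWBY R=ORWG D=WRYY L=OROG
Query 1: B[1] = B
Query 2: R[1] = R
Query 3: R[0] = O
Query 4: D[1] = R
Query 5: L[0] = O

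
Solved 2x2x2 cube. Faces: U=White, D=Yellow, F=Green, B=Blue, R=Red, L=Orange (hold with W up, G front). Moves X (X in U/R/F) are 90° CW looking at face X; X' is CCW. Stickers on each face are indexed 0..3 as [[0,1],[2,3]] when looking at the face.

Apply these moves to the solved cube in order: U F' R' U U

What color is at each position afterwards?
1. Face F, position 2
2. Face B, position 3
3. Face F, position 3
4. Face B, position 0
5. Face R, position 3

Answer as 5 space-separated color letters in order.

Answer: R B R R Y

Derivation:
After move 1 (U): U=WWWW F=RRGG R=BBRR B=OOBB L=GGOO
After move 2 (F'): F=RGRG U=WWBR R=YBYR D=GOYY L=GWOW
After move 3 (R'): R=BRYY U=WBBO F=RWRR D=GGYG B=YOOB
After move 4 (U): U=BWOB F=BRRR R=YOYY B=GWOB L=RWOW
After move 5 (U): U=OBBW F=YORR R=GWYY B=RWOB L=BROW
Query 1: F[2] = R
Query 2: B[3] = B
Query 3: F[3] = R
Query 4: B[0] = R
Query 5: R[3] = Y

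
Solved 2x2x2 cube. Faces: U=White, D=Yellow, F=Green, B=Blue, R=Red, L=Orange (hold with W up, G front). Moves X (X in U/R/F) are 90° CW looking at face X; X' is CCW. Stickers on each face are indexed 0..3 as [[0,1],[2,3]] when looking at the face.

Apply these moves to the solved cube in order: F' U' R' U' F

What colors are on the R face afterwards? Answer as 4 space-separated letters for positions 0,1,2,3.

After move 1 (F'): F=GGGG U=WWRR R=YRYR D=OOYY L=OWOW
After move 2 (U'): U=WRWR F=OWGG R=GGYR B=YRBB L=BBOW
After move 3 (R'): R=GRGY U=WBWY F=ORGR D=OWYG B=YROB
After move 4 (U'): U=BYWW F=BBGR R=ORGY B=GROB L=YROW
After move 5 (F): F=GBRB U=BYWR R=WRWY D=GOYG L=YOOW
Query: R face = WRWY

Answer: W R W Y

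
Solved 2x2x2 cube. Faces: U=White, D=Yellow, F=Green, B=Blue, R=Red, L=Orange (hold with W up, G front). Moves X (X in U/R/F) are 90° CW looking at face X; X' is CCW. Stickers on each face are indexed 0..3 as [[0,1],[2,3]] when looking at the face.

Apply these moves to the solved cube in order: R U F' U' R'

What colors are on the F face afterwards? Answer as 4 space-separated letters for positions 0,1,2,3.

Answer: G R R W

Derivation:
After move 1 (R): R=RRRR U=WGWG F=GYGY D=YBYB B=WBWB
After move 2 (U): U=WWGG F=RRGY R=WBRR B=OOWB L=GYOO
After move 3 (F'): F=RYRG U=WWWR R=BBYR D=YOYB L=GGOG
After move 4 (U'): U=WRWW F=GGRG R=RYYR B=BBWB L=OOOG
After move 5 (R'): R=YRRY U=WWWB F=GRRW D=YGYG B=BBOB
Query: F face = GRRW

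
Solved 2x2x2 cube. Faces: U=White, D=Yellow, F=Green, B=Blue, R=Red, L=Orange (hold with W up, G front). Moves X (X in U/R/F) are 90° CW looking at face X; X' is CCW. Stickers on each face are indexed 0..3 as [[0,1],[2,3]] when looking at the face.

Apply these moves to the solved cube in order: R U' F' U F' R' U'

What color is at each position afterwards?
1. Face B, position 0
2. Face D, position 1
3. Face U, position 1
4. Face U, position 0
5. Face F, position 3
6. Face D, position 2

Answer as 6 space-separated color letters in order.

After move 1 (R): R=RRRR U=WGWG F=GYGY D=YBYB B=WBWB
After move 2 (U'): U=GGWW F=OOGY R=GYRR B=RRWB L=WBOO
After move 3 (F'): F=OYOG U=GGGR R=BYYR D=BOYB L=WWOW
After move 4 (U): U=GGRG F=BYOG R=RRYR B=WWWB L=OYOW
After move 5 (F'): F=YGBO U=GGRY R=ORBR D=YWYB L=OGOR
After move 6 (R'): R=RROB U=GWRW F=YGBY D=YGYO B=BWWB
After move 7 (U'): U=WWGR F=OGBY R=YGOB B=RRWB L=BWOR
Query 1: B[0] = R
Query 2: D[1] = G
Query 3: U[1] = W
Query 4: U[0] = W
Query 5: F[3] = Y
Query 6: D[2] = Y

Answer: R G W W Y Y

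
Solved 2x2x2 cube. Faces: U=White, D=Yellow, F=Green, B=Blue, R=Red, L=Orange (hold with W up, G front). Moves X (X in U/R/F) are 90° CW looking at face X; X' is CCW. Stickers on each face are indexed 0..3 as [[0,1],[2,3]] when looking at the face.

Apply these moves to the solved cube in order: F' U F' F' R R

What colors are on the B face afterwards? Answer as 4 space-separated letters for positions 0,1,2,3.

Answer: Y W G B

Derivation:
After move 1 (F'): F=GGGG U=WWRR R=YRYR D=OOYY L=OWOW
After move 2 (U): U=RWRW F=YRGG R=BBYR B=OWBB L=GGOW
After move 3 (F'): F=RGYG U=RWBY R=OBOR D=GWYY L=GWOR
After move 4 (F'): F=GGRY U=RWOO R=WBGR D=WRYY L=GYOB
After move 5 (R): R=GWRB U=RGOY F=GRRY D=WBYO B=OWWB
After move 6 (R): R=RGBW U=RROY F=GBRO D=WWYO B=YWGB
Query: B face = YWGB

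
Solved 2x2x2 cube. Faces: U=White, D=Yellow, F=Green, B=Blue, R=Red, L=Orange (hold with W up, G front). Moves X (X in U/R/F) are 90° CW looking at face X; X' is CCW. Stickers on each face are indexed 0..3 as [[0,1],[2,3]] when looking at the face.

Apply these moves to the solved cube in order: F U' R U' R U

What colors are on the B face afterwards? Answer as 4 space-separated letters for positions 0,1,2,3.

Answer: O R G B

Derivation:
After move 1 (F): F=GGGG U=WWOO R=WRWR D=RRYY L=OYOY
After move 2 (U'): U=WOWO F=OYGG R=GGWR B=WRBB L=BBOY
After move 3 (R): R=WGRG U=WYWG F=ORGY D=RBYW B=OROB
After move 4 (U'): U=YGWW F=BBGY R=ORRG B=WGOB L=OROY
After move 5 (R): R=ROGR U=YBWY F=BBGW D=ROYW B=WGGB
After move 6 (U): U=WYYB F=ROGW R=WGGR B=ORGB L=BBOY
Query: B face = ORGB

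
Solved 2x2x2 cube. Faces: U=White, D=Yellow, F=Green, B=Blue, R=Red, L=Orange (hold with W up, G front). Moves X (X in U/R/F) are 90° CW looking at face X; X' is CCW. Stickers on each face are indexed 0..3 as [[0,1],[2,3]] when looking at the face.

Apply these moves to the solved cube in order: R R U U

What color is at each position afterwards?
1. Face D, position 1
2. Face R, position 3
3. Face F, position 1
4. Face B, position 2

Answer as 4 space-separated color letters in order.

After move 1 (R): R=RRRR U=WGWG F=GYGY D=YBYB B=WBWB
After move 2 (R): R=RRRR U=WYWY F=GBGB D=YWYW B=GBGB
After move 3 (U): U=WWYY F=RRGB R=GBRR B=OOGB L=GBOO
After move 4 (U): U=YWYW F=GBGB R=OORR B=GBGB L=RROO
Query 1: D[1] = W
Query 2: R[3] = R
Query 3: F[1] = B
Query 4: B[2] = G

Answer: W R B G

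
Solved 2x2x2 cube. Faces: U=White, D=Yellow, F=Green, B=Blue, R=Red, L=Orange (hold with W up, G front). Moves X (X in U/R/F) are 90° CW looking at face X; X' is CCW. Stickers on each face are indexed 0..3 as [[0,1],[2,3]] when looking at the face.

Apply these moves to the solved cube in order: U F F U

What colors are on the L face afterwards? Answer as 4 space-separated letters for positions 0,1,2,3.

After move 1 (U): U=WWWW F=RRGG R=BBRR B=OOBB L=GGOO
After move 2 (F): F=GRGR U=WWOG R=WBWR D=RBYY L=GYOY
After move 3 (F): F=GGRR U=WWYY R=OBGR D=WWYY L=GROB
After move 4 (U): U=YWYW F=OBRR R=OOGR B=GRBB L=GGOB
Query: L face = GGOB

Answer: G G O B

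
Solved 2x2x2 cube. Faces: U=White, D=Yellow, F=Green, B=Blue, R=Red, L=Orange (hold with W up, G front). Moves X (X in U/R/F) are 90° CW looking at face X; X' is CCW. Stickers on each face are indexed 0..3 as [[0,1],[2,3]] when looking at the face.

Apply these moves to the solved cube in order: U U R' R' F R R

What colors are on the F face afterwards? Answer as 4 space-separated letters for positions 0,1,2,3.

After move 1 (U): U=WWWW F=RRGG R=BBRR B=OOBB L=GGOO
After move 2 (U): U=WWWW F=BBGG R=OORR B=GGBB L=RROO
After move 3 (R'): R=OROR U=WBWG F=BWGW D=YBYG B=YGYB
After move 4 (R'): R=RROO U=WYWY F=BBGG D=YWYW B=GGBB
After move 5 (F): F=GBGB U=WYOR R=WRYO D=ORYW L=RYOW
After move 6 (R): R=YWOR U=WBOB F=GRGW D=OBYG B=RGYB
After move 7 (R): R=OYRW U=WROW F=GBGG D=OYYR B=BGBB
Query: F face = GBGG

Answer: G B G G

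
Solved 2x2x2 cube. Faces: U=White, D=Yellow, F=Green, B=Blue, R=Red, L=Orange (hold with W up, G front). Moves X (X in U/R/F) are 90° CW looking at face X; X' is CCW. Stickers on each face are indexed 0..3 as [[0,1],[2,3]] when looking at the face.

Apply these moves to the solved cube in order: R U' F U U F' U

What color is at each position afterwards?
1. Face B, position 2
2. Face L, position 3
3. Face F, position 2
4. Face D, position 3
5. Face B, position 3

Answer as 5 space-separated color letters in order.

Answer: W G R B B

Derivation:
After move 1 (R): R=RRRR U=WGWG F=GYGY D=YBYB B=WBWB
After move 2 (U'): U=GGWW F=OOGY R=GYRR B=RRWB L=WBOO
After move 3 (F): F=GOYO U=GGOB R=WYWR D=RGYB L=WYOB
After move 4 (U): U=OGBG F=WYYO R=RRWR B=WYWB L=GOOB
After move 5 (U): U=BOGG F=RRYO R=WYWR B=GOWB L=WYOB
After move 6 (F'): F=RORY U=BOWW R=GYRR D=YBYB L=WGOG
After move 7 (U): U=WBWO F=GYRY R=GORR B=WGWB L=ROOG
Query 1: B[2] = W
Query 2: L[3] = G
Query 3: F[2] = R
Query 4: D[3] = B
Query 5: B[3] = B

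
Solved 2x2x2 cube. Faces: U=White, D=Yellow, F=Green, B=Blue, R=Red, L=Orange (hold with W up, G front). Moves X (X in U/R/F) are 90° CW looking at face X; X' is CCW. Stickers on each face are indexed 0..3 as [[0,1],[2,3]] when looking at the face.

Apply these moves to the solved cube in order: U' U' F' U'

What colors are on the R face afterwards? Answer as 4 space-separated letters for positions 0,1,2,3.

Answer: B G Y R

Derivation:
After move 1 (U'): U=WWWW F=OOGG R=GGRR B=RRBB L=BBOO
After move 2 (U'): U=WWWW F=BBGG R=OORR B=GGBB L=RROO
After move 3 (F'): F=BGBG U=WWOR R=YOYR D=ROYY L=RWOW
After move 4 (U'): U=WRWO F=RWBG R=BGYR B=YOBB L=GGOW
Query: R face = BGYR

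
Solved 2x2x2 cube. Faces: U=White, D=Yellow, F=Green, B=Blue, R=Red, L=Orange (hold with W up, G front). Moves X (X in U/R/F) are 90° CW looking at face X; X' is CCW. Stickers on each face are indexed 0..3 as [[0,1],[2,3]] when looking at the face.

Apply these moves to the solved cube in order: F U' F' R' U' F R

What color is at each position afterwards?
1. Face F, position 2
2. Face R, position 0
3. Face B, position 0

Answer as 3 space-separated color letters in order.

After move 1 (F): F=GGGG U=WWOO R=WRWR D=RRYY L=OYOY
After move 2 (U'): U=WOWO F=OYGG R=GGWR B=WRBB L=BBOY
After move 3 (F'): F=YGOG U=WOGW R=RGRR D=BYYY L=BOOW
After move 4 (R'): R=GRRR U=WBGW F=YOOW D=BGYG B=YRYB
After move 5 (U'): U=BWWG F=BOOW R=YORR B=GRYB L=YROW
After move 6 (F): F=OBWO U=BWWR R=WOGR D=RYYG L=YBOG
After move 7 (R): R=GWRO U=BBWO F=OYWG D=RYYG B=RRWB
Query 1: F[2] = W
Query 2: R[0] = G
Query 3: B[0] = R

Answer: W G R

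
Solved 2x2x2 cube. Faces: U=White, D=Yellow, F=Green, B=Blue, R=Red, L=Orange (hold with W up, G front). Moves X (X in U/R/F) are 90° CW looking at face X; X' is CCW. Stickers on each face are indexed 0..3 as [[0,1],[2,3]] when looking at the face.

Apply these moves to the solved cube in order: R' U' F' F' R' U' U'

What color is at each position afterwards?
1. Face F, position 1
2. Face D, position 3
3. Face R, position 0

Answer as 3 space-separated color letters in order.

Answer: R O Y

Derivation:
After move 1 (R'): R=RRRR U=WBWB F=GWGW D=YGYG B=YBYB
After move 2 (U'): U=BBWW F=OOGW R=GWRR B=RRYB L=YBOO
After move 3 (F'): F=OWOG U=BBGR R=GWYR D=BOYG L=YWOW
After move 4 (F'): F=WGOO U=BBGY R=OWBR D=WWYG L=YROG
After move 5 (R'): R=WROB U=BYGR F=WBOY D=WGYO B=GRWB
After move 6 (U'): U=YRBG F=YROY R=WBOB B=WRWB L=GROG
After move 7 (U'): U=RGYB F=GROY R=YROB B=WBWB L=WROG
Query 1: F[1] = R
Query 2: D[3] = O
Query 3: R[0] = Y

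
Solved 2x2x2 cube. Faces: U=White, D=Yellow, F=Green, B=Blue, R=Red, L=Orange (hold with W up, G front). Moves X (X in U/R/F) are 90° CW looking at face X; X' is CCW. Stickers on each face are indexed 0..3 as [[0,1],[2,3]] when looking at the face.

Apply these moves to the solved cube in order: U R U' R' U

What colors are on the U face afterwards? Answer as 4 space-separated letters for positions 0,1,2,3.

Answer: W R R W

Derivation:
After move 1 (U): U=WWWW F=RRGG R=BBRR B=OOBB L=GGOO
After move 2 (R): R=RBRB U=WRWG F=RYGY D=YBYO B=WOWB
After move 3 (U'): U=RGWW F=GGGY R=RYRB B=RBWB L=WOOO
After move 4 (R'): R=YBRR U=RWWR F=GGGW D=YGYY B=OBBB
After move 5 (U): U=WRRW F=YBGW R=OBRR B=WOBB L=GGOO
Query: U face = WRRW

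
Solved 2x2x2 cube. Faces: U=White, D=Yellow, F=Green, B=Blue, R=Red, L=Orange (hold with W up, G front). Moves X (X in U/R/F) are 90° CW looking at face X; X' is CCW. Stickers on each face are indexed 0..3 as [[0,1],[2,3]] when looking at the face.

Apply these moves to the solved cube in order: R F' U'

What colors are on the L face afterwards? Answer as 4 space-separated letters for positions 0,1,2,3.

After move 1 (R): R=RRRR U=WGWG F=GYGY D=YBYB B=WBWB
After move 2 (F'): F=YYGG U=WGRR R=BRYR D=OOYB L=OGOW
After move 3 (U'): U=GRWR F=OGGG R=YYYR B=BRWB L=WBOW
Query: L face = WBOW

Answer: W B O W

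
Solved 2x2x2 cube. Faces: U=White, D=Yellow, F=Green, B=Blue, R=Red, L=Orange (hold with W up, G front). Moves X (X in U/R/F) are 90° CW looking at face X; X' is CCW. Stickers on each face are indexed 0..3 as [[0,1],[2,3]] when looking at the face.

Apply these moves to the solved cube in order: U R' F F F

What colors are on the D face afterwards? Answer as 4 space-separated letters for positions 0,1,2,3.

Answer: G O Y G

Derivation:
After move 1 (U): U=WWWW F=RRGG R=BBRR B=OOBB L=GGOO
After move 2 (R'): R=BRBR U=WBWO F=RWGW D=YRYG B=YOYB
After move 3 (F): F=GRWW U=WBOG R=WROR D=BBYG L=GYOR
After move 4 (F): F=WGWR U=WBRY R=ORGR D=OWYG L=GBOB
After move 5 (F): F=WWRG U=WBBB R=RRYR D=GOYG L=GOOW
Query: D face = GOYG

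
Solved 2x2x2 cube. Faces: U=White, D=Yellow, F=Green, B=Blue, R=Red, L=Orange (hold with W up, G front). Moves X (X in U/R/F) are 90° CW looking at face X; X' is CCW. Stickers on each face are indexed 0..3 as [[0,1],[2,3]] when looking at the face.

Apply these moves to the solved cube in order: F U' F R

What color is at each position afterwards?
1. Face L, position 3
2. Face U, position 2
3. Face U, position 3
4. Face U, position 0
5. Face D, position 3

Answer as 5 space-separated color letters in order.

Answer: R Y Y W W

Derivation:
After move 1 (F): F=GGGG U=WWOO R=WRWR D=RRYY L=OYOY
After move 2 (U'): U=WOWO F=OYGG R=GGWR B=WRBB L=BBOY
After move 3 (F): F=GOGY U=WOYB R=WGOR D=WGYY L=BROR
After move 4 (R): R=OWRG U=WOYY F=GGGY D=WBYW B=BROB
Query 1: L[3] = R
Query 2: U[2] = Y
Query 3: U[3] = Y
Query 4: U[0] = W
Query 5: D[3] = W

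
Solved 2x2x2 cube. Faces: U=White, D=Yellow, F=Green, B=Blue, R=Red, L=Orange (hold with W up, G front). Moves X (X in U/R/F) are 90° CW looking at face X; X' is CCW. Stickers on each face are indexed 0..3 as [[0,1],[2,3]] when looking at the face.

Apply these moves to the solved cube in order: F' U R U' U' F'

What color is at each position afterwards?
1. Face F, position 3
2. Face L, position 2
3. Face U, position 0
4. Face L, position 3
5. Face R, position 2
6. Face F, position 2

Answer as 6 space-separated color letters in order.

After move 1 (F'): F=GGGG U=WWRR R=YRYR D=OOYY L=OWOW
After move 2 (U): U=RWRW F=YRGG R=BBYR B=OWBB L=GGOW
After move 3 (R): R=YBRB U=RRRG F=YOGY D=OBYO B=WWWB
After move 4 (U'): U=RGRR F=GGGY R=YORB B=YBWB L=WWOW
After move 5 (U'): U=GRRR F=WWGY R=GGRB B=YOWB L=YBOW
After move 6 (F'): F=WYWG U=GRGR R=BGOB D=BWYO L=YROR
Query 1: F[3] = G
Query 2: L[2] = O
Query 3: U[0] = G
Query 4: L[3] = R
Query 5: R[2] = O
Query 6: F[2] = W

Answer: G O G R O W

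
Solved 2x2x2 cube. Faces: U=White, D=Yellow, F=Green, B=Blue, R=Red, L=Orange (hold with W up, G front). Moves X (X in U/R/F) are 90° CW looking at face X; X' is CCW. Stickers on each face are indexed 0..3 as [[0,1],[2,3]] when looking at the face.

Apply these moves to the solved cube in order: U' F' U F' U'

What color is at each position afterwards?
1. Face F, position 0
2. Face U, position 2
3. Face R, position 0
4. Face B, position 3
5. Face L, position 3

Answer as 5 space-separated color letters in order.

Answer: O G G B R

Derivation:
After move 1 (U'): U=WWWW F=OOGG R=GGRR B=RRBB L=BBOO
After move 2 (F'): F=OGOG U=WWGR R=YGYR D=BOYY L=BWOW
After move 3 (U): U=GWRW F=YGOG R=RRYR B=BWBB L=OGOW
After move 4 (F'): F=GGYO U=GWRY R=ORBR D=GWYY L=OWOR
After move 5 (U'): U=WYGR F=OWYO R=GGBR B=ORBB L=BWOR
Query 1: F[0] = O
Query 2: U[2] = G
Query 3: R[0] = G
Query 4: B[3] = B
Query 5: L[3] = R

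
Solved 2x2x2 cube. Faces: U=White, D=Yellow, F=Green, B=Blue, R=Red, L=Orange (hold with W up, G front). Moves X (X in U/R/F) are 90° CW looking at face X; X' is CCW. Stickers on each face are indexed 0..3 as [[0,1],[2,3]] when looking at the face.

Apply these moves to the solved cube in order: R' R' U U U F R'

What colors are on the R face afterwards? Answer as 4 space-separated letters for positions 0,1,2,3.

After move 1 (R'): R=RRRR U=WBWB F=GWGW D=YGYG B=YBYB
After move 2 (R'): R=RRRR U=WYWY F=GBGB D=YWYW B=GBGB
After move 3 (U): U=WWYY F=RRGB R=GBRR B=OOGB L=GBOO
After move 4 (U): U=YWYW F=GBGB R=OORR B=GBGB L=RROO
After move 5 (U): U=YYWW F=OOGB R=GBRR B=RRGB L=GBOO
After move 6 (F): F=GOBO U=YYOB R=WBWR D=RGYW L=GYOW
After move 7 (R'): R=BRWW U=YGOR F=GYBB D=ROYO B=WRGB
Query: R face = BRWW

Answer: B R W W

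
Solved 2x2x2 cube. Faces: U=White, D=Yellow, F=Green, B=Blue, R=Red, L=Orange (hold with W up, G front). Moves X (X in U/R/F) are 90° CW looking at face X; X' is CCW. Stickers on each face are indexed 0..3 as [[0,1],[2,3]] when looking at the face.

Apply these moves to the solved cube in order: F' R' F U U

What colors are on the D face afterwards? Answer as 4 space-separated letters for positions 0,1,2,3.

After move 1 (F'): F=GGGG U=WWRR R=YRYR D=OOYY L=OWOW
After move 2 (R'): R=RRYY U=WBRB F=GWGR D=OGYG B=YBOB
After move 3 (F): F=GGRW U=WBWW R=RRBY D=YRYG L=OOOG
After move 4 (U): U=WWWB F=RRRW R=YBBY B=OOOB L=GGOG
After move 5 (U): U=WWBW F=YBRW R=OOBY B=GGOB L=RROG
Query: D face = YRYG

Answer: Y R Y G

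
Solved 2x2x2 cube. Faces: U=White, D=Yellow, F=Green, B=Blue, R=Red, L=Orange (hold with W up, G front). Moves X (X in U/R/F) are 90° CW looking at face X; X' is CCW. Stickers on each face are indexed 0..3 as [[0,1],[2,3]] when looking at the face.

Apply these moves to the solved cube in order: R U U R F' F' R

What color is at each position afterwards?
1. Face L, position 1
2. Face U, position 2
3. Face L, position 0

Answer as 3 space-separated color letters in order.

Answer: R W R

Derivation:
After move 1 (R): R=RRRR U=WGWG F=GYGY D=YBYB B=WBWB
After move 2 (U): U=WWGG F=RRGY R=WBRR B=OOWB L=GYOO
After move 3 (U): U=GWGW F=WBGY R=OORR B=GYWB L=RROO
After move 4 (R): R=RORO U=GBGY F=WBGB D=YWYG B=WYWB
After move 5 (F'): F=BBWG U=GBRR R=WOYO D=ROYG L=RYOG
After move 6 (F'): F=BGBW U=GBWY R=OORO D=YGYG L=RROR
After move 7 (R): R=ROOO U=GGWW F=BGBG D=YWYW B=YYBB
Query 1: L[1] = R
Query 2: U[2] = W
Query 3: L[0] = R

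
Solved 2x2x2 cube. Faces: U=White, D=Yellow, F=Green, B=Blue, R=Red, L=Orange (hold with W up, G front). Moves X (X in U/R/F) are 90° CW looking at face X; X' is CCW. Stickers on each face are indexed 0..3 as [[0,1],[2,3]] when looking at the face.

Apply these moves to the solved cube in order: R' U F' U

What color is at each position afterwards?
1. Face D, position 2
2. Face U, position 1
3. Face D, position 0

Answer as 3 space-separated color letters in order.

Answer: Y W W

Derivation:
After move 1 (R'): R=RRRR U=WBWB F=GWGW D=YGYG B=YBYB
After move 2 (U): U=WWBB F=RRGW R=YBRR B=OOYB L=GWOO
After move 3 (F'): F=RWRG U=WWYR R=GBYR D=WOYG L=GBOB
After move 4 (U): U=YWRW F=GBRG R=OOYR B=GBYB L=RWOB
Query 1: D[2] = Y
Query 2: U[1] = W
Query 3: D[0] = W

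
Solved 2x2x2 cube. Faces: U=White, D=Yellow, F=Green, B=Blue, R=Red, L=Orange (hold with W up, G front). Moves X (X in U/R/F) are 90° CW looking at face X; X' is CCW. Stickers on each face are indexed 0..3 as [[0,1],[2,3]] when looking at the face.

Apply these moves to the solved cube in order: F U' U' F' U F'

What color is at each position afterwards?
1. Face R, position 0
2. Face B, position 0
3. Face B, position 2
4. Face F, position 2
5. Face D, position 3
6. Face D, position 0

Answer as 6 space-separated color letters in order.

After move 1 (F): F=GGGG U=WWOO R=WRWR D=RRYY L=OYOY
After move 2 (U'): U=WOWO F=OYGG R=GGWR B=WRBB L=BBOY
After move 3 (U'): U=OOWW F=BBGG R=OYWR B=GGBB L=WROY
After move 4 (F'): F=BGBG U=OOOW R=RYRR D=RYYY L=WWOW
After move 5 (U): U=OOWO F=RYBG R=GGRR B=WWBB L=BGOW
After move 6 (F'): F=YGRB U=OOGR R=YGRR D=GWYY L=BOOW
Query 1: R[0] = Y
Query 2: B[0] = W
Query 3: B[2] = B
Query 4: F[2] = R
Query 5: D[3] = Y
Query 6: D[0] = G

Answer: Y W B R Y G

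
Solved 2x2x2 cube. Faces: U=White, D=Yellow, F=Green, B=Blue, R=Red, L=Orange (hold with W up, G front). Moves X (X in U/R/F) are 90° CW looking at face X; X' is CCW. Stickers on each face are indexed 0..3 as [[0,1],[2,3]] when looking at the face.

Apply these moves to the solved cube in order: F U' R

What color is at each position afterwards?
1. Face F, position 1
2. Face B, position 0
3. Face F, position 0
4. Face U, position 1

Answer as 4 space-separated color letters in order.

Answer: R O O Y

Derivation:
After move 1 (F): F=GGGG U=WWOO R=WRWR D=RRYY L=OYOY
After move 2 (U'): U=WOWO F=OYGG R=GGWR B=WRBB L=BBOY
After move 3 (R): R=WGRG U=WYWG F=ORGY D=RBYW B=OROB
Query 1: F[1] = R
Query 2: B[0] = O
Query 3: F[0] = O
Query 4: U[1] = Y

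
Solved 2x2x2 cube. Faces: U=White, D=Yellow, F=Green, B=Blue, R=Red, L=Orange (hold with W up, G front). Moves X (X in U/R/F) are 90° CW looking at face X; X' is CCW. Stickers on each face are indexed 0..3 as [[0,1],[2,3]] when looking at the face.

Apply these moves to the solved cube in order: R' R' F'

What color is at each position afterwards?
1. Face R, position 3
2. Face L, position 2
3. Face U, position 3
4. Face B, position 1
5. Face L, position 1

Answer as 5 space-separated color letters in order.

After move 1 (R'): R=RRRR U=WBWB F=GWGW D=YGYG B=YBYB
After move 2 (R'): R=RRRR U=WYWY F=GBGB D=YWYW B=GBGB
After move 3 (F'): F=BBGG U=WYRR R=WRYR D=OOYW L=OYOW
Query 1: R[3] = R
Query 2: L[2] = O
Query 3: U[3] = R
Query 4: B[1] = B
Query 5: L[1] = Y

Answer: R O R B Y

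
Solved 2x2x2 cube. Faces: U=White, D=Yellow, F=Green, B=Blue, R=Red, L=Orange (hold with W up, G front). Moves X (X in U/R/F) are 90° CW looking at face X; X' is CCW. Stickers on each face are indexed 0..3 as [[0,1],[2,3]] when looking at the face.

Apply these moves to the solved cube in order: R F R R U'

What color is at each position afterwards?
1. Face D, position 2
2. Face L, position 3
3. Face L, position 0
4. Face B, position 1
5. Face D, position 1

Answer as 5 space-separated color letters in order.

Answer: Y B Y G G

Derivation:
After move 1 (R): R=RRRR U=WGWG F=GYGY D=YBYB B=WBWB
After move 2 (F): F=GGYY U=WGOO R=WRGR D=RRYB L=OYOB
After move 3 (R): R=GWRR U=WGOY F=GRYB D=RWYW B=OBGB
After move 4 (R): R=RGRW U=WROB F=GWYW D=RGYO B=YBGB
After move 5 (U'): U=RBWO F=OYYW R=GWRW B=RGGB L=YBOB
Query 1: D[2] = Y
Query 2: L[3] = B
Query 3: L[0] = Y
Query 4: B[1] = G
Query 5: D[1] = G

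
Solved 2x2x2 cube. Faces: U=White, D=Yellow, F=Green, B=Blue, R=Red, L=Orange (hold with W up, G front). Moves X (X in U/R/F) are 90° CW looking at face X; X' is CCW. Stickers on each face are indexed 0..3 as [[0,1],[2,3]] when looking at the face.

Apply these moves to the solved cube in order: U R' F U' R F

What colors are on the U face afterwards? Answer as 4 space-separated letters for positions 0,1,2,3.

After move 1 (U): U=WWWW F=RRGG R=BBRR B=OOBB L=GGOO
After move 2 (R'): R=BRBR U=WBWO F=RWGW D=YRYG B=YOYB
After move 3 (F): F=GRWW U=WBOG R=WROR D=BBYG L=GYOR
After move 4 (U'): U=BGWO F=GYWW R=GROR B=WRYB L=YOOR
After move 5 (R): R=OGRR U=BYWW F=GBWG D=BYYW B=ORGB
After move 6 (F): F=WGGB U=BYRO R=WGWR D=ROYW L=YBOY
Query: U face = BYRO

Answer: B Y R O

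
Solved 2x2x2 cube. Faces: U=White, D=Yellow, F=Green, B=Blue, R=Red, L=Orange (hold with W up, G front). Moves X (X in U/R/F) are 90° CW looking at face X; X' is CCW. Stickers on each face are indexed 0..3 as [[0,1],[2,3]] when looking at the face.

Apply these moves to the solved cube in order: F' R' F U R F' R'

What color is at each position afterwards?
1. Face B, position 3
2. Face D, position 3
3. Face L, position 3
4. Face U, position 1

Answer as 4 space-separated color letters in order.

Answer: B R W W

Derivation:
After move 1 (F'): F=GGGG U=WWRR R=YRYR D=OOYY L=OWOW
After move 2 (R'): R=RRYY U=WBRB F=GWGR D=OGYG B=YBOB
After move 3 (F): F=GGRW U=WBWW R=RRBY D=YRYG L=OOOG
After move 4 (U): U=WWWB F=RRRW R=YBBY B=OOOB L=GGOG
After move 5 (R): R=BYYB U=WRWW F=RRRG D=YOYO B=BOWB
After move 6 (F'): F=RGRR U=WRBY R=OYYB D=GGYO L=GWOW
After move 7 (R'): R=YBOY U=WWBB F=RRRY D=GGYR B=OOGB
Query 1: B[3] = B
Query 2: D[3] = R
Query 3: L[3] = W
Query 4: U[1] = W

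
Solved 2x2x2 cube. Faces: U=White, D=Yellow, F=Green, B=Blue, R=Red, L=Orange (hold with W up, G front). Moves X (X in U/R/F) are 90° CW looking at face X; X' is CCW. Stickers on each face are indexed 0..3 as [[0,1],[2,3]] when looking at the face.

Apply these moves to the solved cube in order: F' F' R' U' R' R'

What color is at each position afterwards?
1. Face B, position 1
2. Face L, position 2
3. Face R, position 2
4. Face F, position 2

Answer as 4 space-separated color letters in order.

After move 1 (F'): F=GGGG U=WWRR R=YRYR D=OOYY L=OWOW
After move 2 (F'): F=GGGG U=WWYY R=OROR D=WWYY L=OROR
After move 3 (R'): R=RROO U=WBYB F=GWGY D=WGYG B=YBWB
After move 4 (U'): U=BBWY F=ORGY R=GWOO B=RRWB L=YBOR
After move 5 (R'): R=WOGO U=BWWR F=OBGY D=WRYY B=GRGB
After move 6 (R'): R=OOWG U=BGWG F=OWGR D=WBYY B=YRRB
Query 1: B[1] = R
Query 2: L[2] = O
Query 3: R[2] = W
Query 4: F[2] = G

Answer: R O W G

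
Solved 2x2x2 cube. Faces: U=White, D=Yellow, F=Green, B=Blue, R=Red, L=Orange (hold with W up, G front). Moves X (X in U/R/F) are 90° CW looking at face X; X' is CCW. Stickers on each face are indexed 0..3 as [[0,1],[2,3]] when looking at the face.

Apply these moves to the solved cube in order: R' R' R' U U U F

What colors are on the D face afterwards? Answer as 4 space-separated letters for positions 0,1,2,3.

Answer: R G Y B

Derivation:
After move 1 (R'): R=RRRR U=WBWB F=GWGW D=YGYG B=YBYB
After move 2 (R'): R=RRRR U=WYWY F=GBGB D=YWYW B=GBGB
After move 3 (R'): R=RRRR U=WGWG F=GYGY D=YBYB B=WBWB
After move 4 (U): U=WWGG F=RRGY R=WBRR B=OOWB L=GYOO
After move 5 (U): U=GWGW F=WBGY R=OORR B=GYWB L=RROO
After move 6 (U): U=GGWW F=OOGY R=GYRR B=RRWB L=WBOO
After move 7 (F): F=GOYO U=GGOB R=WYWR D=RGYB L=WYOB
Query: D face = RGYB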